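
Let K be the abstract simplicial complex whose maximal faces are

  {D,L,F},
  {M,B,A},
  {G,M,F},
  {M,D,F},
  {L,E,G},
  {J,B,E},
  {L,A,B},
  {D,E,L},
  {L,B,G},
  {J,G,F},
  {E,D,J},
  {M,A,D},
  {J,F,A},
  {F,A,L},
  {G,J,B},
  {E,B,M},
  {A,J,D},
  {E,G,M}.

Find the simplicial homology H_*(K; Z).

H_0 = Z,  H_1 = Z ⊕ Z/2,  H_2 = 0.

Take the total order A < B < D < E < F < G < J < L < M on the vertex set. Then K (dimension 2) consists of the simplices:

  0-simplices (9): A, B, D, E, F, G, J, L, M
  1-simplices (27): AB, AD, AF, AJ, AL, AM, BE, BG, BJ, BL, BM, DE, DF, DJ, DL, DM, EG, EJ, EL, EM, FG, FJ, FL, FM, GJ, GL, GM
  2-simplices (18): ABL, ABM, ADJ, ADM, AFJ, AFL, BEJ, BEM, BGJ, BGL, DEJ, DEL, DFL, DFM, EGL, EGM, FGJ, FGM

so the chain groups are C_0 ≅ Z^9, C_1 ≅ Z^27, C_2 ≅ Z^18.

∂_1: C_1 → C_0 sends each edge [p,q] (with p < q) to q − p. For instance
  ∂DF = F − D.
This gives a 9×27 integer matrix of rank 8; reducing to Smith normal form yields diagonal entries (1,1,1,1,1,1,1,1).

The boundary map ∂_2: C_2 → C_1 sends each 2-simplex [p,q,r] to [q,r] − [p,r] + [p,q]. For instance
  ∂BGJ = GJ − BJ + BG,
  ∂ADM = DM − AM + AD.
The 27×18 boundary matrix has rank 18 and Smith normal form diag(1,1,1,1,1,1,1,1,1,1,1,1,1,1,1,1,1,2).

From H_k ≅ ker(∂_k) / im(∂_{k+1}) we obtain:

  H_0: rank C_0 − rank ∂_1 = 9 − 8 = 1, and the invariant factors of ∂_1 are all 1, so H_0 = Z.
  H_1: rank ker ∂_1 − rank ∂_2 = (27 − 8) − 18 = 1, and ∂_2 has invariant factor 2 > 1, so H_1 = Z ⊕ Z/2.
  H_2: rank ker ∂_2 − rank ∂_3 = (18 − 18) − 0 = 0, and there is no ∂_3, so H_2 = 0.

As a check, the Euler characteristic is 9 − 27 + 18 = 0, which agrees with 1 − 1 + 0 = 0.
(K is a triangulation of the Klein bottle.)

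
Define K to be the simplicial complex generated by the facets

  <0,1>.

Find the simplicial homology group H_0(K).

H_0 ≅ Z.

Take the total order 0 < 1 on the vertex set. Then K (dimension 1) consists of the simplices:

  0-simplices (2): [0], [1]
  1-simplices (1): [0,1]

so the chain groups are C_0 ≅ Z^2, C_1 ≅ Z^1.

∂_1: C_1 → C_0 is given by ∂[p,q] = [q] − [p]. For instance
  ∂[0,1] = [1] − [0].
The 2×1 boundary matrix has rank 1 and Smith normal form diag(1).

Computing H_k = (kernel of ∂_k) / (image of ∂_{k+1}):

  H_0: rank C_0 − rank ∂_1 = 2 − 1 = 1, and the invariant factors of ∂_1 are all 1, so H_0 ≅ Z.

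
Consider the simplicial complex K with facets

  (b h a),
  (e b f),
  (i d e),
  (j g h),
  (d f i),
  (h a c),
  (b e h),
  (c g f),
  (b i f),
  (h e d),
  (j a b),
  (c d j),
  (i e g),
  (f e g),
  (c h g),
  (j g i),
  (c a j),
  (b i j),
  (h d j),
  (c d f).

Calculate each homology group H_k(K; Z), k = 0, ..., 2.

H_0 = Z,  H_1 = Z ⊕ Z/2,  H_2 = 0.

We work with the vertex ordering a < b < c < d < e < f < g < h < i < j. The simplices of K, each written with vertices in increasing order, are:

  0-simplices (10): a, b, c, d, e, f, g, h, i, j
  1-simplices (30): ab, ac, ah, aj, be, bf, bh, bi, bj, cd, cf, cg, ch, cj, de, df, dh, di, dj, ef, eg, eh, ei, fg, fi, gh, gi, gj, hj, ij
  2-simplices (20): abh, abj, ach, acj, bef, beh, bfi, bij, cdf, cdj, cfg, cgh, deh, dei, dfi, dhj, efg, egi, ghj, gij

Hence C_0 ≅ Z^10, C_1 ≅ Z^30, C_2 ≅ Z^20.

Boundary ∂_1: C_1 → C_0 sends each edge [p,q] (with p < q) to q − p.
The resulting 10×30 matrix has rank 9, and its Smith normal form has invariant factors (1,1,1,1,1,1,1,1,1).

Boundary ∂_2: C_2 → C_1 sends each 2-simplex [p,q,r] to [q,r] − [p,r] + [p,q]. For instance
  ∂cdf = df − cf + cd,
  ∂dei = ei − di + de.
As a 30×20 matrix over Z this has rank 20, with invariant factors (1,1,1,1,1,1,1,1,1,1,1,1,1,1,1,1,1,1,1,2).

From H_k ≅ ker(∂_k) / im(∂_{k+1}) we obtain:

  H_0: rank C_0 − rank ∂_1 = 10 − 9 = 1, and the invariant factors of ∂_1 are all 1, so H_0 ≅ Z.
  H_1: rank ker ∂_1 − rank ∂_2 = (30 − 9) − 20 = 1, and ∂_2 has invariant factor 2 > 1, so H_1 ≅ Z ⊕ Z/2.
  H_2: rank ker ∂_2 − rank ∂_3 = (20 − 20) − 0 = 0, and there is no ∂_3, so H_2 ≅ 0.

As a check, the Euler characteristic is 10 − 30 + 20 = 0, which agrees with 1 − 1 + 0 = 0.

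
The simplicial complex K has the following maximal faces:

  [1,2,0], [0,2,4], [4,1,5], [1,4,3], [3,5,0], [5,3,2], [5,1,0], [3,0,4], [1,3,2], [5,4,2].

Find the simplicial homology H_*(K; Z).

H_0 = Z,  H_1 = Z/2,  H_2 = 0.

Fix the vertex order 0 < 1 < 2 < 3 < 4 < 5 and write every simplex with vertices in increasing order. Then dim K = 2 and the simplices of K are:

  0-simplices (6): [0], [1], [2], [3], [4], [5]
  1-simplices (15): [0,1], [0,2], [0,3], [0,4], [0,5], [1,2], [1,3], [1,4], [1,5], [2,3], [2,4], [2,5], [3,4], [3,5], [4,5]
  2-simplices (10): [0,1,2], [0,1,5], [0,2,4], [0,3,4], [0,3,5], [1,2,3], [1,3,4], [1,4,5], [2,3,5], [2,4,5]

giving chain groups C_0 ≅ Z^6, C_1 ≅ Z^15, C_2 ≅ Z^10.

Boundary ∂_1: C_1 → C_0 sends each edge [p,q] (with p < q) to q − p.
This gives a 6×15 integer matrix of rank 5; reducing to Smith normal form yields diagonal entries (1,1,1,1,1).

Boundary ∂_2: C_2 → C_1 acts by ∂[p,q,r] = [q,r] − [p,r] + [p,q]. For instance
  ∂[0,2,4] = [2,4] − [0,4] + [0,2],
  ∂[1,4,5] = [4,5] − [1,5] + [1,4].
This gives a 15×10 integer matrix of rank 10; reducing to Smith normal form yields diagonal entries (1,1,1,1,1,1,1,1,1,2).

Computing H_k = (kernel of ∂_k) / (image of ∂_{k+1}):

  H_0: rank C_0 − rank ∂_1 = 6 − 5 = 1, and the invariant factors of ∂_1 are all 1, so H_0 = Z.
  H_1: rank ker ∂_1 − rank ∂_2 = (15 − 5) − 10 = 0, and ∂_2 has invariant factor 2 > 1, so H_1 = Z/2.
  H_2: rank ker ∂_2 − rank ∂_3 = (10 − 10) − 0 = 0, and there is no ∂_3, so H_2 = 0.

As a check, the Euler characteristic is 6 − 15 + 10 = 1, which agrees with 1 − 0 + 0 = 1.
(K is a triangulation of the real projective plane RP^2.)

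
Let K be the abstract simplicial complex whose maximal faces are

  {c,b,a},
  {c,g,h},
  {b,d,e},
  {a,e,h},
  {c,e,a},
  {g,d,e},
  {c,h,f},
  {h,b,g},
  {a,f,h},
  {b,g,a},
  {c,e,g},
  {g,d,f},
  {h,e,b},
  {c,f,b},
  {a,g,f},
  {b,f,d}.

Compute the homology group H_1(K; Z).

Order the vertices as a < b < c < d < e < f < g < h. Listing each simplex with vertices in this order, K has dimension 2 with simplices:

  0-simplices (8): a, b, c, d, e, f, g, h
  1-simplices (24): ab, ac, ae, af, ag, ah, bc, bd, be, bf, bg, bh, ce, cf, cg, ch, de, df, dg, eg, eh, fg, fh, gh
  2-simplices (16): abc, abg, ace, aeh, afg, afh, bcf, bde, bdf, beh, bgh, ceg, cfh, cgh, deg, dfg

giving chain groups C_0 ≅ Z^8, C_1 ≅ Z^24, C_2 ≅ Z^16.

∂_1: C_1 → C_0 is given by ∂[p,q] = [q] − [p].
As a 8×24 matrix over Z this has rank 7, with invariant factors (1,1,1,1,1,1,1).

Boundary ∂_2: C_2 → C_1 sends each 2-simplex [p,q,r] to [q,r] − [p,r] + [p,q]. For instance
  ∂abg = bg − ag + ab,
  ∂bde = de − be + bd.
The resulting 24×16 matrix has rank 15, and its Smith normal form has invariant factors (1,1,1,1,1,1,1,1,1,1,1,1,1,1,1).

Now H_k = ker ∂_k / im ∂_{k+1}, so:

  H_1: rank ker ∂_1 − rank ∂_2 = (24 − 7) − 15 = 2, and the invariant factors of ∂_2 are all 1, so H_1 = Z^2.

(K is a triangulation of the torus T^2.)

H_1 ≅ Z^2.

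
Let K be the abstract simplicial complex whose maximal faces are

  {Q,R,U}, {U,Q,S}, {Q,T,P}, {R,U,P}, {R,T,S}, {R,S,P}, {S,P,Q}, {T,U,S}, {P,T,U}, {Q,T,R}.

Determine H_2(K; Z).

Take the total order P < Q < R < S < T < U on the vertex set. Then K (dimension 2) consists of the simplices:

  0-simplices (6): P, Q, R, S, T, U
  1-simplices (15): PQ, PR, PS, PT, PU, QR, QS, QT, QU, RS, RT, RU, ST, SU, TU
  2-simplices (10): PQS, PQT, PRS, PRU, PTU, QRT, QRU, QSU, RST, STU

giving chain groups C_0 ≅ Z^6, C_1 ≅ Z^15, C_2 ≅ Z^10.

Boundary ∂_1: C_1 → C_0 sends each edge [p,q] (with p < q) to q − p. For instance
  ∂PQ = Q − P.
The 6×15 boundary matrix has rank 5 and Smith normal form diag(1,1,1,1,1).

∂_2: C_2 → C_1 maps a triangle to the signed sum of its edges. For instance
  ∂QRU = RU − QU + QR,
  ∂QSU = SU − QU + QS.
As a 15×10 matrix over Z this has rank 10, with invariant factors (1,1,1,1,1,1,1,1,1,2).

Now H_k = ker ∂_k / im ∂_{k+1}, so:

  H_2: rank ker ∂_2 − rank ∂_3 = (10 − 10) − 0 = 0, and there is no ∂_3, so H_2 = 0.

H_2 ≅ 0.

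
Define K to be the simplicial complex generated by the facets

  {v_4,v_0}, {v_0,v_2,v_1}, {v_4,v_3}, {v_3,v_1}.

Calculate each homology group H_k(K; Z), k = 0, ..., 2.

H_0 = Z,  H_1 = Z,  H_2 = 0.

We work with the vertex ordering v_0 < v_1 < v_2 < v_3 < v_4. The simplices of K, each written with vertices in increasing order, are:

  0-simplices (5): [v_0], [v_1], [v_2], [v_3], [v_4]
  1-simplices (6): [v_0,v_1], [v_0,v_2], [v_0,v_4], [v_1,v_2], [v_1,v_3], [v_3,v_4]
  2-simplices (1): [v_0,v_1,v_2]

so the chain groups are C_0 ≅ Z^5, C_1 ≅ Z^6, C_2 ≅ Z^1.

Boundary ∂_1: C_1 → C_0 sends each edge [p,q] (with p < q) to q − p. For instance
  ∂[v_0,v_4] = [v_4] − [v_0].
The 5×6 boundary matrix has rank 4 and Smith normal form diag(1,1,1,1).

Boundary ∂_2: C_2 → C_1 sends each 2-simplex [p,q,r] to [q,r] − [p,r] + [p,q]. For instance
  ∂[v_0,v_1,v_2] = [v_1,v_2] − [v_0,v_2] + [v_0,v_1].
The resulting 6×1 matrix has rank 1, and its Smith normal form has invariant factors (1).

Now H_k = ker ∂_k / im ∂_{k+1}, so:

  H_0: rank C_0 − rank ∂_1 = 5 − 4 = 1, and the invariant factors of ∂_1 are all 1, so H_0 ≅ Z.
  H_1: rank ker ∂_1 − rank ∂_2 = (6 − 4) − 1 = 1, and the invariant factors of ∂_2 are all 1, so H_1 ≅ Z.
  H_2: rank ker ∂_2 − rank ∂_3 = (1 − 1) − 0 = 0, and there is no ∂_3, so H_2 ≅ 0.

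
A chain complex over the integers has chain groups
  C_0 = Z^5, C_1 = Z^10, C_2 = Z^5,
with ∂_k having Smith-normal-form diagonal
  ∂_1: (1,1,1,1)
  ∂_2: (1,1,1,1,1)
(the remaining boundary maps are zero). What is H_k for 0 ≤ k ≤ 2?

H_0 = Z,  H_1 = Z,  H_2 = 0.

H_0: b_0 = 5 − 0 − 4 = 1; torsion from ∂_1 factors > 1: none. So H_0 = Z.
H_1: b_1 = 10 − 4 − 5 = 1; torsion from ∂_2 factors > 1: none. So H_1 = Z.
H_2: b_2 = 5 − 5 − 0 = 0; torsion from ∂_3 factors > 1: none. So H_2 = 0.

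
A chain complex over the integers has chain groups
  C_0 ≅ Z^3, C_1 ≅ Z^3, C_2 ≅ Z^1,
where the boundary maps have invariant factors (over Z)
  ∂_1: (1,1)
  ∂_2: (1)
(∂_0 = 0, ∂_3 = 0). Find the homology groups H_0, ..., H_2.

H_0 ≅ Z,  H_1 = 0,  H_2 = 0.

H_0: b_0 = 3 − 0 − 2 = 1; torsion from ∂_1 factors > 1: none. So H_0 ≅ Z.
H_1: b_1 = 3 − 2 − 1 = 0; torsion from ∂_2 factors > 1: none. So H_1 ≅ 0.
H_2: b_2 = 1 − 1 − 0 = 0; torsion from ∂_3 factors > 1: none. So H_2 ≅ 0.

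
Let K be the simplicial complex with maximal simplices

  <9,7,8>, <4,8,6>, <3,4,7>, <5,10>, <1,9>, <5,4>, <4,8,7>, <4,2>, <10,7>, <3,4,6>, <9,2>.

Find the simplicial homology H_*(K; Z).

Order the vertices as 1 < 2 < 3 < 4 < 5 < 6 < 7 < 8 < 9 < 10. Listing each simplex with vertices in this order, K has dimension 2 with simplices:

  0-simplices (10): [1], [2], [3], [4], [5], [6], [7], [8], [9], [10]
  1-simplices (16): [1,9], [2,4], [2,9], [3,4], [3,6], [3,7], [4,5], [4,6], [4,7], [4,8], [5,10], [6,8], [7,8], [7,9], [7,10], [8,9]
  2-simplices (5): [3,4,6], [3,4,7], [4,6,8], [4,7,8], [7,8,9]

so the chain groups are C_0 ≅ Z^10, C_1 ≅ Z^16, C_2 ≅ Z^5.

Boundary ∂_1: C_1 → C_0 is given by ∂[p,q] = [q] − [p].
The 10×16 boundary matrix has rank 9 and Smith normal form diag(1,1,1,1,1,1,1,1,1).

Boundary ∂_2: C_2 → C_1 maps a triangle to the signed sum of its edges. For instance
  ∂[3,4,6] = [4,6] − [3,6] + [3,4],
  ∂[3,4,7] = [4,7] − [3,7] + [3,4].
As a 16×5 matrix over Z this has rank 5, with invariant factors (1,1,1,1,1).

Computing H_k = (kernel of ∂_k) / (image of ∂_{k+1}):

  H_0: rank C_0 − rank ∂_1 = 10 − 9 = 1, and the invariant factors of ∂_1 are all 1, so H_0 ≅ Z.
  H_1: rank ker ∂_1 − rank ∂_2 = (16 − 9) − 5 = 2, and the invariant factors of ∂_2 are all 1, so H_1 ≅ Z^2.
  H_2: rank ker ∂_2 − rank ∂_3 = (5 − 5) − 0 = 0, and there is no ∂_3, so H_2 ≅ 0.

As a check, the Euler characteristic is 10 − 16 + 5 = -1, which agrees with 1 − 2 + 0 = -1.

H_0 ≅ Z,  H_1 ≅ Z^2,  H_2 = 0.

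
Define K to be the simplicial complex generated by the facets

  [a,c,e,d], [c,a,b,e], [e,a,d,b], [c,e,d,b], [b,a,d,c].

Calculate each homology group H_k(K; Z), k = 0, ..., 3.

Fix the vertex order a < b < c < d < e and write every simplex with vertices in increasing order. Then dim K = 3 and the simplices of K are:

  0-simplices (5): a, b, c, d, e
  1-simplices (10): ab, ac, ad, ae, bc, bd, be, cd, ce, de
  2-simplices (10): abc, abd, abe, acd, ace, ade, bcd, bce, bde, cde
  3-simplices (5): abcd, abce, abde, acde, bcde

Hence C_0 ≅ Z^5, C_1 ≅ Z^10, C_2 ≅ Z^10, C_3 ≅ Z^5.

∂_1: C_1 → C_0 is given by ∂[p,q] = [q] − [p]. For instance
  ∂cd = d − c.
This gives a 5×10 integer matrix of rank 4; reducing to Smith normal form yields diagonal entries (1,1,1,1).

∂_2: C_2 → C_1 maps a triangle to the signed sum of its edges. For instance
  ∂ace = ce − ae + ac,
  ∂abe = be − ae + ab.
As a 10×10 matrix over Z this has rank 6, with invariant factors (1,1,1,1,1,1).

Boundary ∂_3: C_3 → C_2 sends each 3-simplex σ to the alternating sum Σ_i (−1)^i (σ with its i-th vertex removed). For instance
  ∂acde = cde − ade + ace − acd,
  ∂abcd = bcd − acd + abd − abc.
The resulting 10×5 matrix has rank 4, and its Smith normal form has invariant factors (1,1,1,1).

Computing H_k = (kernel of ∂_k) / (image of ∂_{k+1}):

  H_0: rank C_0 − rank ∂_1 = 5 − 4 = 1, and the invariant factors of ∂_1 are all 1, so H_0 ≅ Z.
  H_1: rank ker ∂_1 − rank ∂_2 = (10 − 4) − 6 = 0, and the invariant factors of ∂_2 are all 1, so H_1 ≅ 0.
  H_2: rank ker ∂_2 − rank ∂_3 = (10 − 6) − 4 = 0, and the invariant factors of ∂_3 are all 1, so H_2 ≅ 0.
  H_3: rank ker ∂_3 − rank ∂_4 = (5 − 4) − 0 = 1, and there is no ∂_4, so H_3 ≅ Z.

As a check, the Euler characteristic is 5 − 10 + 10 − 5 = 0, which agrees with 1 − 0 + 0 − 1 = 0.

H_0 ≅ Z,  H_1 = 0,  H_2 = 0,  H_3 ≅ Z.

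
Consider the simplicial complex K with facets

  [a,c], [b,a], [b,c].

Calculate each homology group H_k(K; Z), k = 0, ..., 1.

H_0 = Z,  H_1 = Z.

K has 3 vertices, 3 edges.
rank ∂_0 = 0, rank ∂_1 = 2 ⇒ b_0 = 3 − 0 − 2 = 1; all invariant factors of ∂_1 are 1 so no torsion. So H_0 ≅ Z.
rank ∂_1 = 2, rank ∂_2 = 0 ⇒ b_1 = 3 − 2 − 0 = 1. So H_1 ≅ Z.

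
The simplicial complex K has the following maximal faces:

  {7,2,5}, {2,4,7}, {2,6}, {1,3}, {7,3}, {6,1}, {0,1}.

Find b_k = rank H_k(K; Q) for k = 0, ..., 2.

We work with the vertex ordering 0 < 1 < 2 < 3 < 4 < 5 < 6 < 7. The simplices of K, each written with vertices in increasing order, are:

  0-simplices (8): [0], [1], [2], [3], [4], [5], [6], [7]
  1-simplices (10): [0,1], [1,3], [1,6], [2,4], [2,5], [2,6], [2,7], [3,7], [4,7], [5,7]
  2-simplices (2): [2,4,7], [2,5,7]

so the chain groups are C_0 ≅ Z^8, C_1 ≅ Z^10, C_2 ≅ Z^2.

Boundary ∂_1: C_1 → C_0 maps an edge to its endpoints' difference, ∂[p,q] = q − p. For instance
  ∂[3,7] = [7] − [3].
The resulting 8×10 matrix has rank 7, and its Smith normal form has invariant factors (1,1,1,1,1,1,1).

Boundary ∂_2: C_2 → C_1 sends each 2-simplex [p,q,r] to [q,r] − [p,r] + [p,q]. For instance
  ∂[2,4,7] = [4,7] − [2,7] + [2,4],
  ∂[2,5,7] = [5,7] − [2,7] + [2,5].
This gives a 10×2 integer matrix of rank 2; reducing to Smith normal form yields diagonal entries (1,1).

From H_k ≅ ker(∂_k) / im(∂_{k+1}) we obtain:

  H_0: rank C_0 − rank ∂_1 = 8 − 7 = 1, and the invariant factors of ∂_1 are all 1, so H_0 = Z.
  H_1: rank ker ∂_1 − rank ∂_2 = (10 − 7) − 2 = 1, and the invariant factors of ∂_2 are all 1, so H_1 = Z.
  H_2: rank ker ∂_2 − rank ∂_3 = (2 − 2) − 0 = 0, and there is no ∂_3, so H_2 = 0.

Hence the Betti numbers are b_0 = 1, b_1 = 1, b_2 = 0.

b_0 = 1, b_1 = 1, b_2 = 0.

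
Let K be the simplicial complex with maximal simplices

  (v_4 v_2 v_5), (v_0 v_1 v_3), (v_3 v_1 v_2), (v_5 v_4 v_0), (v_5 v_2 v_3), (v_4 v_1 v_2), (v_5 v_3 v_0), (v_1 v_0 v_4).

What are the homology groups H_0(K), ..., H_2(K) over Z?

H_0 = Z,  H_1 = 0,  H_2 = Z.

K has 6 vertices, 12 edges, 8 triangles.
rank ∂_0 = 0, rank ∂_1 = 5 ⇒ b_0 = 6 − 0 − 5 = 1; all invariant factors of ∂_1 are 1 so no torsion. So H_0 ≅ Z.
rank ∂_1 = 5, rank ∂_2 = 7 ⇒ b_1 = 12 − 5 − 7 = 0; all invariant factors of ∂_2 are 1 so no torsion. So H_1 ≅ 0.
rank ∂_2 = 7, rank ∂_3 = 0 ⇒ b_2 = 8 − 7 − 0 = 1. So H_2 ≅ Z.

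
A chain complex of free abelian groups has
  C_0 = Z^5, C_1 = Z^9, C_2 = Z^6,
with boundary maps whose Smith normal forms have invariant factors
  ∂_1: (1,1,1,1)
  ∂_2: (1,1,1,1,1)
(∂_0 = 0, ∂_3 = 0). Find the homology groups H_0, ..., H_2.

H_0: b_0 = 5 − 0 − 4 = 1; torsion from ∂_1 factors > 1: none. So H_0 = Z.
H_1: b_1 = 9 − 4 − 5 = 0; torsion from ∂_2 factors > 1: none. So H_1 = 0.
H_2: b_2 = 6 − 5 − 0 = 1; torsion from ∂_3 factors > 1: none. So H_2 = Z.

H_0 = Z,  H_1 = 0,  H_2 = Z.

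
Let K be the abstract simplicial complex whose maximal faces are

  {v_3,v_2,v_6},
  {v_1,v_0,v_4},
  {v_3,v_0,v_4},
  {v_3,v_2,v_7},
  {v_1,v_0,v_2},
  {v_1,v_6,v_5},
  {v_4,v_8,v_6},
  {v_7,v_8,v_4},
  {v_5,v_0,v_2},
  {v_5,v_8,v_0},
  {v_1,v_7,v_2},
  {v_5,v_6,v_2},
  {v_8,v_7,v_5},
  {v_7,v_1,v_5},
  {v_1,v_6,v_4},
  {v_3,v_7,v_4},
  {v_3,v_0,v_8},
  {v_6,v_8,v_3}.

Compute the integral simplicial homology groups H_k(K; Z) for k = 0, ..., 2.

H_0 ≅ Z,  H_1 ≅ Z ⊕ Z/2,  H_2 = 0.

Fix the vertex order v_0 < v_1 < v_2 < v_3 < v_4 < v_5 < v_6 < v_7 < v_8 and write every simplex with vertices in increasing order. Then dim K = 2 and the simplices of K are:

  0-simplices (9): [v_0], [v_1], [v_2], [v_3], [v_4], [v_5], [v_6], [v_7], [v_8]
  1-simplices (27): (27 of them)
  2-simplices (18): (18 of them)

Hence C_0 ≅ Z^9, C_1 ≅ Z^27, C_2 ≅ Z^18.

∂_1: C_1 → C_0 sends each edge [p,q] (with p < q) to q − p. For instance
  ∂[v_2,v_6] = [v_6] − [v_2].
The resulting 9×27 matrix has rank 8, and its Smith normal form has invariant factors (1,1,1,1,1,1,1,1).

The boundary map ∂_2: C_2 → C_1 maps a triangle to the signed sum of its edges. For instance
  ∂[v_1,v_2,v_7] = [v_2,v_7] − [v_1,v_7] + [v_1,v_2],
  ∂[v_0,v_5,v_8] = [v_5,v_8] − [v_0,v_8] + [v_0,v_5].
As a 27×18 matrix over Z this has rank 18, with invariant factors (1,1,1,1,1,1,1,1,1,1,1,1,1,1,1,1,1,2).

Reading off H_k = ker ∂_k / im ∂_{k+1}:

  H_0: rank C_0 − rank ∂_1 = 9 − 8 = 1, and the invariant factors of ∂_1 are all 1, so H_0 = Z.
  H_1: rank ker ∂_1 − rank ∂_2 = (27 − 8) − 18 = 1, and ∂_2 has invariant factor 2 > 1, so H_1 = Z ⊕ Z/2.
  H_2: rank ker ∂_2 − rank ∂_3 = (18 − 18) − 0 = 0, and there is no ∂_3, so H_2 = 0.

As a check, the Euler characteristic is 9 − 27 + 18 = 0, which agrees with 1 − 1 + 0 = 0.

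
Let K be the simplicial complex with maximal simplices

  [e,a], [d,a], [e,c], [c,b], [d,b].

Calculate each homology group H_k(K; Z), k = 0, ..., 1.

H_0 ≅ Z,  H_1 ≅ Z.

We work with the vertex ordering a < b < c < d < e. The simplices of K, each written with vertices in increasing order, are:

  0-simplices (5): a, b, c, d, e
  1-simplices (5): ad, ae, bc, bd, ce

giving chain groups C_0 ≅ Z^5, C_1 ≅ Z^5.

The boundary map ∂_1: C_1 → C_0 maps an edge to its endpoints' difference, ∂[p,q] = q − p. For instance
  ∂ad = d − a.
The resulting 5×5 matrix has rank 4, and its Smith normal form has invariant factors (1,1,1,1).

From H_k ≅ ker(∂_k) / im(∂_{k+1}) we obtain:

  H_0: rank C_0 − rank ∂_1 = 5 − 4 = 1, and the invariant factors of ∂_1 are all 1, so H_0 = Z.
  H_1: rank ker ∂_1 − rank ∂_2 = (5 − 4) − 0 = 1, and there is no ∂_2, so H_1 = Z.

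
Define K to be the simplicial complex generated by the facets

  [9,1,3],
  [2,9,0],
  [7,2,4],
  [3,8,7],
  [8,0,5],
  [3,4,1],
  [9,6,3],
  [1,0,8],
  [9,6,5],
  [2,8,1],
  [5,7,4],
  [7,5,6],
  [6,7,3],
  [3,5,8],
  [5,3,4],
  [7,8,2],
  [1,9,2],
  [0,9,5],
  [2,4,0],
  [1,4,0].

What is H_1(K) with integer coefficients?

Fix the vertex order 0 < 1 < 2 < 3 < 4 < 5 < 6 < 7 < 8 < 9 and write every simplex with vertices in increasing order. Then dim K = 2 and the simplices of K are:

  0-simplices (10): [0], [1], [2], [3], [4], [5], [6], [7], [8], [9]
  1-simplices (30): (30 of them)
  2-simplices (20): (20 of them)

Hence C_0 ≅ Z^10, C_1 ≅ Z^30, C_2 ≅ Z^20.

The boundary map ∂_1: C_1 → C_0 sends each edge [p,q] (with p < q) to q − p. For instance
  ∂[3,9] = [9] − [3].
The resulting 10×30 matrix has rank 9, and its Smith normal form has invariant factors (1,1,1,1,1,1,1,1,1).

Boundary ∂_2: C_2 → C_1 sends each 2-simplex [p,q,r] to [q,r] − [p,r] + [p,q]. For instance
  ∂[3,6,7] = [6,7] − [3,7] + [3,6],
  ∂[2,4,7] = [4,7] − [2,7] + [2,4].
This gives a 30×20 integer matrix of rank 20; reducing to Smith normal form yields diagonal entries (1,1,1,1,1,1,1,1,1,1,1,1,1,1,1,1,1,1,1,2).

Computing H_k = (kernel of ∂_k) / (image of ∂_{k+1}):

  H_1: rank ker ∂_1 − rank ∂_2 = (30 − 9) − 20 = 1, and ∂_2 has invariant factor 2 > 1, so H_1 ≅ Z ⊕ Z_2.

(K is a triangulation of the Klein bottle.)

H_1 = Z ⊕ Z_2.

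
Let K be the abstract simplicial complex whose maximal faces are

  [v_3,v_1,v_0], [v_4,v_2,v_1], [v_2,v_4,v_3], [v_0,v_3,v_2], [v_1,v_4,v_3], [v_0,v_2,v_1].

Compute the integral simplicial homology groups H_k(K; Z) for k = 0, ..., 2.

Fix the vertex order v_0 < v_1 < v_2 < v_3 < v_4 and write every simplex with vertices in increasing order. Then dim K = 2 and the simplices of K are:

  0-simplices (5): [v_0], [v_1], [v_2], [v_3], [v_4]
  1-simplices (9): [v_0,v_1], [v_0,v_2], [v_0,v_3], [v_1,v_2], [v_1,v_3], [v_1,v_4], [v_2,v_3], [v_2,v_4], [v_3,v_4]
  2-simplices (6): [v_0,v_1,v_2], [v_0,v_1,v_3], [v_0,v_2,v_3], [v_1,v_2,v_4], [v_1,v_3,v_4], [v_2,v_3,v_4]

so the chain groups are C_0 ≅ Z^5, C_1 ≅ Z^9, C_2 ≅ Z^6.

Boundary ∂_1: C_1 → C_0 maps an edge to its endpoints' difference, ∂[p,q] = q − p. For instance
  ∂[v_1,v_4] = [v_4] − [v_1].
This gives a 5×9 integer matrix of rank 4; reducing to Smith normal form yields diagonal entries (1,1,1,1).

The boundary map ∂_2: C_2 → C_1 maps a triangle to the signed sum of its edges. For instance
  ∂[v_0,v_1,v_3] = [v_1,v_3] − [v_0,v_3] + [v_0,v_1],
  ∂[v_1,v_2,v_4] = [v_2,v_4] − [v_1,v_4] + [v_1,v_2].
As a 9×6 matrix over Z this has rank 5, with invariant factors (1,1,1,1,1).

From H_k ≅ ker(∂_k) / im(∂_{k+1}) we obtain:

  H_0: rank C_0 − rank ∂_1 = 5 − 4 = 1, and the invariant factors of ∂_1 are all 1, so H_0 = Z.
  H_1: rank ker ∂_1 − rank ∂_2 = (9 − 4) − 5 = 0, and the invariant factors of ∂_2 are all 1, so H_1 = 0.
  H_2: rank ker ∂_2 − rank ∂_3 = (6 − 5) − 0 = 1, and there is no ∂_3, so H_2 = Z.

As a check, the Euler characteristic is 5 − 9 + 6 = 2, which agrees with 1 − 0 + 1 = 2.

H_0 ≅ Z,  H_1 = 0,  H_2 ≅ Z.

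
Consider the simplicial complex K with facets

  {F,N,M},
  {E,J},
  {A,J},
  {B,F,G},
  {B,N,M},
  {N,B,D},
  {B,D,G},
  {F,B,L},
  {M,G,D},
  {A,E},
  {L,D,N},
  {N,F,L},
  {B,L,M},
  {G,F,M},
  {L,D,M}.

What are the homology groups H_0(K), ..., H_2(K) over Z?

H_0 = Z^2,  H_1 = Z ⊕ Z/2,  H_2 = 0.

Order the vertices as A < B < D < E < F < G < J < L < M < N. Listing each simplex with vertices in this order, K has dimension 2 with simplices:

  0-simplices (10): A, B, D, E, F, G, J, L, M, N
  1-simplices (21): AE, AJ, BD, BF, BG, BL, BM, BN, DG, DL, DM, DN, EJ, FG, FL, FM, FN, GM, LM, LN, MN
  2-simplices (12): BDG, BDN, BFG, BFL, BLM, BMN, DGM, DLM, DLN, FGM, FLN, FMN

Hence C_0 ≅ Z^10, C_1 ≅ Z^21, C_2 ≅ Z^12.

The boundary map ∂_1: C_1 → C_0 maps an edge to its endpoints' difference, ∂[p,q] = q − p. For instance
  ∂BM = M − B.
The 10×21 boundary matrix has rank 8 and Smith normal form diag(1,1,1,1,1,1,1,1).

∂_2: C_2 → C_1 maps a triangle to the signed sum of its edges. For instance
  ∂FGM = GM − FM + FG,
  ∂FLN = LN − FN + FL.
The 21×12 boundary matrix has rank 12 and Smith normal form diag(1,1,1,1,1,1,1,1,1,1,1,2).

Reading off H_k = ker ∂_k / im ∂_{k+1}:

  H_0: rank C_0 − rank ∂_1 = 10 − 8 = 2, and the invariant factors of ∂_1 are all 1, so H_0 ≅ Z^2.
  H_1: rank ker ∂_1 − rank ∂_2 = (21 − 8) − 12 = 1, and ∂_2 has invariant factor 2 > 1, so H_1 ≅ Z ⊕ Z/2.
  H_2: rank ker ∂_2 − rank ∂_3 = (12 − 12) − 0 = 0, and there is no ∂_3, so H_2 ≅ 0.

(K is a triangulation of the disjoint union of the circle S^1 and the real projective plane RP^2.)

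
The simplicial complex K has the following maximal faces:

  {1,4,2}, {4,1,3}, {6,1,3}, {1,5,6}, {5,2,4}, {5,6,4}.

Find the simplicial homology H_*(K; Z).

Order the vertices as 1 < 2 < 3 < 4 < 5 < 6. Listing each simplex with vertices in this order, K has dimension 2 with simplices:

  0-simplices (6): [1], [2], [3], [4], [5], [6]
  1-simplices (12): [1,2], [1,3], [1,4], [1,5], [1,6], [2,4], [2,5], [3,4], [3,6], [4,5], [4,6], [5,6]
  2-simplices (6): [1,2,4], [1,3,4], [1,3,6], [1,5,6], [2,4,5], [4,5,6]

giving chain groups C_0 ≅ Z^6, C_1 ≅ Z^12, C_2 ≅ Z^6.

Boundary ∂_1: C_1 → C_0 sends each edge [p,q] (with p < q) to q − p.
As a 6×12 matrix over Z this has rank 5, with invariant factors (1,1,1,1,1).

Boundary ∂_2: C_2 → C_1 maps a triangle to the signed sum of its edges. For instance
  ∂[2,4,5] = [4,5] − [2,5] + [2,4],
  ∂[1,3,6] = [3,6] − [1,6] + [1,3].
The resulting 12×6 matrix has rank 6, and its Smith normal form has invariant factors (1,1,1,1,1,1).

Reading off H_k = ker ∂_k / im ∂_{k+1}:

  H_0: rank C_0 − rank ∂_1 = 6 − 5 = 1, and the invariant factors of ∂_1 are all 1, so H_0 ≅ Z.
  H_1: rank ker ∂_1 − rank ∂_2 = (12 − 5) − 6 = 1, and the invariant factors of ∂_2 are all 1, so H_1 ≅ Z.
  H_2: rank ker ∂_2 − rank ∂_3 = (6 − 6) − 0 = 0, and there is no ∂_3, so H_2 ≅ 0.

As a check, the Euler characteristic is 6 − 12 + 6 = 0, which agrees with 1 − 1 + 0 = 0.

H_0 = Z,  H_1 = Z,  H_2 = 0.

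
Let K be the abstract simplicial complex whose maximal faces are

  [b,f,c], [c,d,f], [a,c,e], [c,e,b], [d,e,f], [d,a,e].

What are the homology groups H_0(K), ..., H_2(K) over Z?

H_0 ≅ Z,  H_1 ≅ Z,  H_2 = 0.

Fix the vertex order a < b < c < d < e < f and write every simplex with vertices in increasing order. Then dim K = 2 and the simplices of K are:

  0-simplices (6): a, b, c, d, e, f
  1-simplices (12): ac, ad, ae, bc, be, bf, cd, ce, cf, de, df, ef
  2-simplices (6): ace, ade, bce, bcf, cdf, def

so the chain groups are C_0 ≅ Z^6, C_1 ≅ Z^12, C_2 ≅ Z^6.

∂_1: C_1 → C_0 sends each edge [p,q] (with p < q) to q − p.
This gives a 6×12 integer matrix of rank 5; reducing to Smith normal form yields diagonal entries (1,1,1,1,1).

∂_2: C_2 → C_1 acts by ∂[p,q,r] = [q,r] − [p,r] + [p,q]. For instance
  ∂ade = de − ae + ad,
  ∂ace = ce − ae + ac.
The 12×6 boundary matrix has rank 6 and Smith normal form diag(1,1,1,1,1,1).

Reading off H_k = ker ∂_k / im ∂_{k+1}:

  H_0: rank C_0 − rank ∂_1 = 6 − 5 = 1, and the invariant factors of ∂_1 are all 1, so H_0 ≅ Z.
  H_1: rank ker ∂_1 − rank ∂_2 = (12 − 5) − 6 = 1, and the invariant factors of ∂_2 are all 1, so H_1 ≅ Z.
  H_2: rank ker ∂_2 − rank ∂_3 = (6 − 6) − 0 = 0, and there is no ∂_3, so H_2 ≅ 0.

As a check, the Euler characteristic is 6 − 12 + 6 = 0, which agrees with 1 − 1 + 0 = 0.
(K is a triangulation of the cylinder S^1 x I.)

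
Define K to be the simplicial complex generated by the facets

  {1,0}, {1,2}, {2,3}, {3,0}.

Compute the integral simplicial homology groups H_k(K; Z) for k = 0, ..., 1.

Fix the vertex order 0 < 1 < 2 < 3 and write every simplex with vertices in increasing order. Then dim K = 1 and the simplices of K are:

  0-simplices (4): [0], [1], [2], [3]
  1-simplices (4): [0,1], [0,3], [1,2], [2,3]

giving chain groups C_0 ≅ Z^4, C_1 ≅ Z^4.

∂_1: C_1 → C_0 maps an edge to its endpoints' difference, ∂[p,q] = q − p.
The resulting 4×4 matrix has rank 3, and its Smith normal form has invariant factors (1,1,1).

Now H_k = ker ∂_k / im ∂_{k+1}, so:

  H_0: rank C_0 − rank ∂_1 = 4 − 3 = 1, and the invariant factors of ∂_1 are all 1, so H_0 = Z.
  H_1: rank ker ∂_1 − rank ∂_2 = (4 − 3) − 0 = 1, and there is no ∂_2, so H_1 = Z.

H_0 = Z,  H_1 = Z.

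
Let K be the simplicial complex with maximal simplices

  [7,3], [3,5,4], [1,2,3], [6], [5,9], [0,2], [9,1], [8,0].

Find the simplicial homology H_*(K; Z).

K has 10 vertices, 11 edges, 2 triangles.
rank ∂_0 = 0, rank ∂_1 = 8 ⇒ b_0 = 10 − 0 − 8 = 2; all invariant factors of ∂_1 are 1 so no torsion. So H_0 = Z^2.
rank ∂_1 = 8, rank ∂_2 = 2 ⇒ b_1 = 11 − 8 − 2 = 1; all invariant factors of ∂_2 are 1 so no torsion. So H_1 = Z.
rank ∂_2 = 2, rank ∂_3 = 0 ⇒ b_2 = 2 − 2 − 0 = 0. So H_2 = 0.

H_0 ≅ Z^2,  H_1 ≅ Z,  H_2 = 0.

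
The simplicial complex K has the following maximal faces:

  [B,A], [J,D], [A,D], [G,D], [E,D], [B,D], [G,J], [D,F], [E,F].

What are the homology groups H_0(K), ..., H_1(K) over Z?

H_0 ≅ Z,  H_1 ≅ Z^3.

We work with the vertex ordering A < B < D < E < F < G < J. The simplices of K, each written with vertices in increasing order, are:

  0-simplices (7): A, B, D, E, F, G, J
  1-simplices (9): AB, AD, BD, DE, DF, DG, DJ, EF, GJ

so the chain groups are C_0 ≅ Z^7, C_1 ≅ Z^9.

Boundary ∂_1: C_1 → C_0 maps an edge to its endpoints' difference, ∂[p,q] = q − p.
The resulting 7×9 matrix has rank 6, and its Smith normal form has invariant factors (1,1,1,1,1,1).

Reading off H_k = ker ∂_k / im ∂_{k+1}:

  H_0: rank C_0 − rank ∂_1 = 7 − 6 = 1, and the invariant factors of ∂_1 are all 1, so H_0 ≅ Z.
  H_1: rank ker ∂_1 − rank ∂_2 = (9 − 6) − 0 = 3, and there is no ∂_2, so H_1 ≅ Z^3.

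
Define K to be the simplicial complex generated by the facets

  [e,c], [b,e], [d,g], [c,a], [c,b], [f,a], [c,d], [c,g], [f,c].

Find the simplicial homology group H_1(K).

H_1 ≅ Z^3.

Order the vertices as a < b < c < d < e < f < g. Listing each simplex with vertices in this order, K has dimension 1 with simplices:

  0-simplices (7): a, b, c, d, e, f, g
  1-simplices (9): ac, af, bc, be, cd, ce, cf, cg, dg

so the chain groups are C_0 ≅ Z^7, C_1 ≅ Z^9.

Boundary ∂_1: C_1 → C_0 is given by ∂[p,q] = [q] − [p]. For instance
  ∂cf = f − c.
This gives a 7×9 integer matrix of rank 6; reducing to Smith normal form yields diagonal entries (1,1,1,1,1,1).

Now H_k = ker ∂_k / im ∂_{k+1}, so:

  H_1: rank ker ∂_1 − rank ∂_2 = (9 − 6) − 0 = 3, and there is no ∂_2, so H_1 ≅ Z^3.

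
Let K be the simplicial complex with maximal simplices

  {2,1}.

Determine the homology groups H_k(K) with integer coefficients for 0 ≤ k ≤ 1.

Order the vertices as 1 < 2. Listing each simplex with vertices in this order, K has dimension 1 with simplices:

  0-simplices (2): [1], [2]
  1-simplices (1): [1,2]

giving chain groups C_0 ≅ Z^2, C_1 ≅ Z^1.

Boundary ∂_1: C_1 → C_0 maps an edge to its endpoints' difference, ∂[p,q] = q − p. For instance
  ∂[1,2] = [2] − [1].
The resulting 2×1 matrix has rank 1, and its Smith normal form has invariant factors (1).

Now H_k = ker ∂_k / im ∂_{k+1}, so:

  H_0: rank C_0 − rank ∂_1 = 2 − 1 = 1, and the invariant factors of ∂_1 are all 1, so H_0 = Z.
  H_1: rank ker ∂_1 − rank ∂_2 = (1 − 1) − 0 = 0, and there is no ∂_2, so H_1 = 0.

As a check, the Euler characteristic is 2 − 1 = 1, which agrees with 1 − 0 = 1.

H_0 = Z,  H_1 = 0.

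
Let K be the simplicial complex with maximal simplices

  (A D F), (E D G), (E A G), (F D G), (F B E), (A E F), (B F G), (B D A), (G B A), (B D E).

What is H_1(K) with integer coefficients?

H_1 = Z/2Z.

K has 6 vertices, 15 edges, 10 triangles.
rank ∂_1 = 5, rank ∂_2 = 10 ⇒ b_1 = 15 − 5 − 10 = 0; ∂_2 has invariant factor(s) [2] giving torsion. So H_1 ≅ Z/2Z.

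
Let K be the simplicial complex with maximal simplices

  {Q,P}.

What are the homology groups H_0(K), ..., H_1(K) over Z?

H_0 ≅ Z,  H_1 = 0.

Order the vertices as P < Q. Listing each simplex with vertices in this order, K has dimension 1 with simplices:

  0-simplices (2): P, Q
  1-simplices (1): PQ

giving chain groups C_0 ≅ Z^2, C_1 ≅ Z^1.

Boundary ∂_1: C_1 → C_0 sends each edge [p,q] (with p < q) to q − p.
This gives a 2×1 integer matrix of rank 1; reducing to Smith normal form yields diagonal entries (1).

Reading off H_k = ker ∂_k / im ∂_{k+1}:

  H_0: rank C_0 − rank ∂_1 = 2 − 1 = 1, and the invariant factors of ∂_1 are all 1, so H_0 = Z.
  H_1: rank ker ∂_1 − rank ∂_2 = (1 − 1) − 0 = 0, and there is no ∂_2, so H_1 = 0.

As a check, the Euler characteristic is 2 − 1 = 1, which agrees with 1 − 0 = 1.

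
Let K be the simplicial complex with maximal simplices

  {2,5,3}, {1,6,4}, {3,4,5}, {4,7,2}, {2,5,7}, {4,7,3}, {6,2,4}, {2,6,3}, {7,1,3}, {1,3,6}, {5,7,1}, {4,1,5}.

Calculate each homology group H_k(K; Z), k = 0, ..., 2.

We work with the vertex ordering 1 < 2 < 3 < 4 < 5 < 6 < 7. The simplices of K, each written with vertices in increasing order, are:

  0-simplices (7): [1], [2], [3], [4], [5], [6], [7]
  1-simplices (18): [1,3], [1,4], [1,5], [1,6], [1,7], [2,3], [2,4], [2,5], [2,6], [2,7], [3,4], [3,5], [3,6], [3,7], [4,5], [4,6], [4,7], [5,7]
  2-simplices (12): [1,3,6], [1,3,7], [1,4,5], [1,4,6], [1,5,7], [2,3,5], [2,3,6], [2,4,6], [2,4,7], [2,5,7], [3,4,5], [3,4,7]

so the chain groups are C_0 ≅ Z^7, C_1 ≅ Z^18, C_2 ≅ Z^12.

The boundary map ∂_1: C_1 → C_0 maps an edge to its endpoints' difference, ∂[p,q] = q − p. For instance
  ∂[2,4] = [4] − [2].
The resulting 7×18 matrix has rank 6, and its Smith normal form has invariant factors (1,1,1,1,1,1).

∂_2: C_2 → C_1 maps a triangle to the signed sum of its edges. For instance
  ∂[1,3,6] = [3,6] − [1,6] + [1,3],
  ∂[2,3,5] = [3,5] − [2,5] + [2,3].
As a 18×12 matrix over Z this has rank 12, with invariant factors (1,1,1,1,1,1,1,1,1,1,1,2).

From H_k ≅ ker(∂_k) / im(∂_{k+1}) we obtain:

  H_0: rank C_0 − rank ∂_1 = 7 − 6 = 1, and the invariant factors of ∂_1 are all 1, so H_0 ≅ Z.
  H_1: rank ker ∂_1 − rank ∂_2 = (18 − 6) − 12 = 0, and ∂_2 has invariant factor 2 > 1, so H_1 ≅ Z/2.
  H_2: rank ker ∂_2 − rank ∂_3 = (12 − 12) − 0 = 0, and there is no ∂_3, so H_2 ≅ 0.

H_0 = Z,  H_1 = Z/2,  H_2 = 0.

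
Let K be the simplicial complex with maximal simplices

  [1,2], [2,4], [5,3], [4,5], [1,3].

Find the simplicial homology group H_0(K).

H_0 = Z.

We work with the vertex ordering 1 < 2 < 3 < 4 < 5. The simplices of K, each written with vertices in increasing order, are:

  0-simplices (5): [1], [2], [3], [4], [5]
  1-simplices (5): [1,2], [1,3], [2,4], [3,5], [4,5]

so the chain groups are C_0 ≅ Z^5, C_1 ≅ Z^5.

Boundary ∂_1: C_1 → C_0 maps an edge to its endpoints' difference, ∂[p,q] = q − p. For instance
  ∂[1,2] = [2] − [1].
The 5×5 boundary matrix has rank 4 and Smith normal form diag(1,1,1,1).

Now H_k = ker ∂_k / im ∂_{k+1}, so:

  H_0: rank C_0 − rank ∂_1 = 5 − 4 = 1, and the invariant factors of ∂_1 are all 1, so H_0 = Z.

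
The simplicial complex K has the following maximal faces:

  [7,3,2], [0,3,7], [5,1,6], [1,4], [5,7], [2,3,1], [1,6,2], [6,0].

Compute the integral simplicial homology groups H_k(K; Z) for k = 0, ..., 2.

H_0 = Z,  H_1 = Z^2,  H_2 = 0.

Order the vertices as 0 < 1 < 2 < 3 < 4 < 5 < 6 < 7. Listing each simplex with vertices in this order, K has dimension 2 with simplices:

  0-simplices (8): [0], [1], [2], [3], [4], [5], [6], [7]
  1-simplices (14): [0,3], [0,6], [0,7], [1,2], [1,3], [1,4], [1,5], [1,6], [2,3], [2,6], [2,7], [3,7], [5,6], [5,7]
  2-simplices (5): [0,3,7], [1,2,3], [1,2,6], [1,5,6], [2,3,7]

Hence C_0 ≅ Z^8, C_1 ≅ Z^14, C_2 ≅ Z^5.

Boundary ∂_1: C_1 → C_0 is given by ∂[p,q] = [q] − [p]. For instance
  ∂[0,6] = [6] − [0].
This gives a 8×14 integer matrix of rank 7; reducing to Smith normal form yields diagonal entries (1,1,1,1,1,1,1).

Boundary ∂_2: C_2 → C_1 sends each 2-simplex [p,q,r] to [q,r] − [p,r] + [p,q]. For instance
  ∂[0,3,7] = [3,7] − [0,7] + [0,3],
  ∂[1,2,3] = [2,3] − [1,3] + [1,2].
As a 14×5 matrix over Z this has rank 5, with invariant factors (1,1,1,1,1).

Computing H_k = (kernel of ∂_k) / (image of ∂_{k+1}):

  H_0: rank C_0 − rank ∂_1 = 8 − 7 = 1, and the invariant factors of ∂_1 are all 1, so H_0 = Z.
  H_1: rank ker ∂_1 − rank ∂_2 = (14 − 7) − 5 = 2, and the invariant factors of ∂_2 are all 1, so H_1 = Z^2.
  H_2: rank ker ∂_2 − rank ∂_3 = (5 − 5) − 0 = 0, and there is no ∂_3, so H_2 = 0.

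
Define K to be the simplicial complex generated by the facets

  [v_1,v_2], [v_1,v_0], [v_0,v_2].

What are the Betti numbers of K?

b_0 = 1, b_1 = 1.

Take the total order v_0 < v_1 < v_2 on the vertex set. Then K (dimension 1) consists of the simplices:

  0-simplices (3): [v_0], [v_1], [v_2]
  1-simplices (3): [v_0,v_1], [v_0,v_2], [v_1,v_2]

so the chain groups are C_0 ≅ Z^3, C_1 ≅ Z^3.

∂_1: C_1 → C_0 is given by ∂[p,q] = [q] − [p].
As a 3×3 matrix over Z this has rank 2, with invariant factors (1,1).

Reading off H_k = ker ∂_k / im ∂_{k+1}:

  H_0: rank C_0 − rank ∂_1 = 3 − 2 = 1, and the invariant factors of ∂_1 are all 1, so H_0 = Z.
  H_1: rank ker ∂_1 − rank ∂_2 = (3 − 2) − 0 = 1, and there is no ∂_2, so H_1 = Z.

As a check, the Euler characteristic is 3 − 3 = 0, which agrees with 1 − 1 = 0.

Hence the Betti numbers are b_0 = 1, b_1 = 1.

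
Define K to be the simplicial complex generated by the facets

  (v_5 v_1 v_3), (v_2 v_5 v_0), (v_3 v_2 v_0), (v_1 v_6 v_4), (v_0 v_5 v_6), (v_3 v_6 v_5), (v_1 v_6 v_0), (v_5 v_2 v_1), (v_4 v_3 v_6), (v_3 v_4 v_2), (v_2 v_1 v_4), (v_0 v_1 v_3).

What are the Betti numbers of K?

Take the total order v_0 < v_1 < v_2 < v_3 < v_4 < v_5 < v_6 on the vertex set. Then K (dimension 2) consists of the simplices:

  0-simplices (7): [v_0], [v_1], [v_2], [v_3], [v_4], [v_5], [v_6]
  1-simplices (18): (18 of them)
  2-simplices (12): (12 of them)

Hence C_0 ≅ Z^7, C_1 ≅ Z^18, C_2 ≅ Z^12.

The boundary map ∂_1: C_1 → C_0 maps an edge to its endpoints' difference, ∂[p,q] = q − p. For instance
  ∂[v_4,v_6] = [v_6] − [v_4].
The resulting 7×18 matrix has rank 6, and its Smith normal form has invariant factors (1,1,1,1,1,1).

The boundary map ∂_2: C_2 → C_1 maps a triangle to the signed sum of its edges. For instance
  ∂[v_0,v_5,v_6] = [v_5,v_6] − [v_0,v_6] + [v_0,v_5],
  ∂[v_1,v_4,v_6] = [v_4,v_6] − [v_1,v_6] + [v_1,v_4].
The 18×12 boundary matrix has rank 12 and Smith normal form diag(1,1,1,1,1,1,1,1,1,1,1,2).

From H_k ≅ ker(∂_k) / im(∂_{k+1}) we obtain:

  H_0: rank C_0 − rank ∂_1 = 7 − 6 = 1, and the invariant factors of ∂_1 are all 1, so H_0 = Z.
  H_1: rank ker ∂_1 − rank ∂_2 = (18 − 6) − 12 = 0, and ∂_2 has invariant factor 2 > 1, so H_1 = Z/2Z.
  H_2: rank ker ∂_2 − rank ∂_3 = (12 − 12) − 0 = 0, and there is no ∂_3, so H_2 = 0.

As a check, the Euler characteristic is 7 − 18 + 12 = 1, which agrees with 1 − 0 + 0 = 1.
(K is a triangulation of the real projective plane RP^2.)

Hence the Betti numbers are b_0 = 1, b_1 = 0, b_2 = 0.

b_0 = 1, b_1 = 0, b_2 = 0.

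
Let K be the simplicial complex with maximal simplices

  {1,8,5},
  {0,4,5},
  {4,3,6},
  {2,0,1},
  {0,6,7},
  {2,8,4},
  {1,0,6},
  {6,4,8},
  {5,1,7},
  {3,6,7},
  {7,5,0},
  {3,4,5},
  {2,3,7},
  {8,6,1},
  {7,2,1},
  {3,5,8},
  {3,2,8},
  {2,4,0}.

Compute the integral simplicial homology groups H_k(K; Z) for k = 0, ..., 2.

H_0 ≅ Z,  H_1 ≅ Z ⊕ Z/2,  H_2 = 0.

Fix the vertex order 0 < 1 < 2 < 3 < 4 < 5 < 6 < 7 < 8 and write every simplex with vertices in increasing order. Then dim K = 2 and the simplices of K are:

  0-simplices (9): [0], [1], [2], [3], [4], [5], [6], [7], [8]
  1-simplices (27): (27 of them)
  2-simplices (18): [0,1,2], [0,1,6], [0,2,4], [0,4,5], [0,5,7], [0,6,7], [1,2,7], [1,5,7], [1,5,8], [1,6,8], [2,3,7], [2,3,8], [2,4,8], [3,4,5], [3,4,6], [3,5,8], [3,6,7], [4,6,8]

Hence C_0 ≅ Z^9, C_1 ≅ Z^27, C_2 ≅ Z^18.

Boundary ∂_1: C_1 → C_0 is given by ∂[p,q] = [q] − [p]. For instance
  ∂[1,8] = [8] − [1].
This gives a 9×27 integer matrix of rank 8; reducing to Smith normal form yields diagonal entries (1,1,1,1,1,1,1,1).

∂_2: C_2 → C_1 maps a triangle to the signed sum of its edges. For instance
  ∂[0,6,7] = [6,7] − [0,7] + [0,6],
  ∂[2,4,8] = [4,8] − [2,8] + [2,4].
As a 27×18 matrix over Z this has rank 18, with invariant factors (1,1,1,1,1,1,1,1,1,1,1,1,1,1,1,1,1,2).

From H_k ≅ ker(∂_k) / im(∂_{k+1}) we obtain:

  H_0: rank C_0 − rank ∂_1 = 9 − 8 = 1, and the invariant factors of ∂_1 are all 1, so H_0 = Z.
  H_1: rank ker ∂_1 − rank ∂_2 = (27 − 8) − 18 = 1, and ∂_2 has invariant factor 2 > 1, so H_1 = Z ⊕ Z/2.
  H_2: rank ker ∂_2 − rank ∂_3 = (18 − 18) − 0 = 0, and there is no ∂_3, so H_2 = 0.

As a check, the Euler characteristic is 9 − 27 + 18 = 0, which agrees with 1 − 1 + 0 = 0.
(K is a triangulation of the Klein bottle.)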